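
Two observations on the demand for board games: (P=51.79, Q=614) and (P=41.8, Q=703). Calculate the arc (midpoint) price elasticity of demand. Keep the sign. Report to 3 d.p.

ΔQ = 703 − 614 = 89; ΔP = 41.8 − 51.79 = -9.99.
Midpoints: P̄ = 46.80, Q̄ = 658.5.
ε = (ΔQ/ΔP)(P̄/Q̄) = (89/-9.99)(46.80/658.5).

-0.633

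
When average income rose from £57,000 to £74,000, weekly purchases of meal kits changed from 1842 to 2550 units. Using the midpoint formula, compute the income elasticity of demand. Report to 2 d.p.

ΔQ = 708, ΔI = 17000. Midpoints: Ī = 65,500, Q̄ = 2196.0.
ε_I = (ΔQ/ΔI)(Ī/Q̄) = (708/17000)(65500/2196.0).

1.24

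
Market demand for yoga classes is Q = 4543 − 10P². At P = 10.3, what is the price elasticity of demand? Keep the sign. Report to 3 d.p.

-0.609

At P = 10.3, Q = 3482.100.
dQ/dP = −20P = -206.
ε = (dQ/dP)(P/Q) = (-206)(10.3/3482.100).
|ε| < 1, so demand is inelastic at this price.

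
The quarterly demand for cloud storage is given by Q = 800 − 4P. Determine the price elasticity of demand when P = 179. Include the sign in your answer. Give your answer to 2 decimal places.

-8.52

At P = 179, Q = 84.
dQ/dP = −4.
ε = (dQ/dP)(P/Q) = (-4)(179/84).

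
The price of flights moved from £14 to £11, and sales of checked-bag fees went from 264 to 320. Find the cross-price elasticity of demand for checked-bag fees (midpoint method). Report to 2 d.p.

-0.80

ΔQ_x = 320 − 264 = 56; ΔP_y = 11 − 14 = -3.
Midpoints: P̄_y = 12.50, Q̄_x = 292.0.
ε_xy = (ΔQ_x/ΔP_y)(P̄_y/Q̄_x) = (56/-3)(12.50/292.0).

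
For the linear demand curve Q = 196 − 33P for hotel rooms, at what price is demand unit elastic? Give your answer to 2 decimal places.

2.97

For linear demand Q = a − bP, ε = −bP/(a − bP). |ε| = 1 when bP = a − bP, i.e. P = a/(2b).
P = 196/(2·33) = 196/66 = 2.9697.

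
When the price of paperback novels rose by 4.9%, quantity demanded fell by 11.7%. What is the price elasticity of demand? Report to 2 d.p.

-2.39

ε = %ΔQ / %ΔP = (-11.7)/(4.9) = -2.388.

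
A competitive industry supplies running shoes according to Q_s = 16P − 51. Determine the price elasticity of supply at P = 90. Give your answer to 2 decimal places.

At P = 90, Q_s = 1389.
dQ_s/dP = 16.
ε_s = (dQ_s/dP)(P/Q_s) = (16)(90/1389).

1.04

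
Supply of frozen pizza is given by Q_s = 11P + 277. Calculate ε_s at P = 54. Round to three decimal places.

0.682

At P = 54, Q_s = 871.
dQ_s/dP = 11.
ε_s = (dQ_s/dP)(P/Q_s) = (11)(54/871).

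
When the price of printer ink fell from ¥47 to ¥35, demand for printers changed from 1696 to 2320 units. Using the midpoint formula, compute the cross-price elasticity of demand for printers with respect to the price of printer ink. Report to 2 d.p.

ΔQ_x = 2320 − 1696 = 624; ΔP_y = 35 − 47 = -12.
Midpoints: P̄_y = 41.00, Q̄_x = 2008.0.
ε_xy = (ΔQ_x/ΔP_y)(P̄_y/Q̄_x) = (624/-12)(41.00/2008.0).

-1.06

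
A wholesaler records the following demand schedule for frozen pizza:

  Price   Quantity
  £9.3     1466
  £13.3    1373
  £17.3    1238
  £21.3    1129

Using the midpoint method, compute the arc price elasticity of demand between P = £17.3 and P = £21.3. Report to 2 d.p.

At P = 17.3, Q = 1238; at P = 21.3, Q = 1129.
ΔQ = -109, ΔP = 4.0. Midpoints: P̄ = 19.30, Q̄ = 1183.5.
ε = (ΔQ/ΔP)(P̄/Q̄) = (-109/4.0)(19.30/1183.5).

-0.44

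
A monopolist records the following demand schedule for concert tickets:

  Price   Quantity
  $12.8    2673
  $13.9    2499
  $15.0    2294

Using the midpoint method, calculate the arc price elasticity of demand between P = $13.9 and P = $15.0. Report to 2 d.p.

-1.12

At P = 13.9, Q = 2499; at P = 15.0, Q = 2294.
ΔQ = -205, ΔP = 1.1. Midpoints: P̄ = 14.45, Q̄ = 2396.5.
ε = (ΔQ/ΔP)(P̄/Q̄) = (-205/1.1)(14.45/2396.5).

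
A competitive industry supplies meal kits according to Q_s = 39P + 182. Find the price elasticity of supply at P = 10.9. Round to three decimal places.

0.700

At P = 10.9, Q_s = 607.10.
dQ_s/dP = 39.
ε_s = (dQ_s/dP)(P/Q_s) = (39)(10.9/607.10).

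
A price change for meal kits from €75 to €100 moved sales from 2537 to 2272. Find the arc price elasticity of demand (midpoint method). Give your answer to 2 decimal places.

-0.39

ΔQ = 2272 − 2537 = -265; ΔP = 100 − 75 = 25.
Midpoints: P̄ = 87.50, Q̄ = 2404.5.
ε = (ΔQ/ΔP)(P̄/Q̄) = (-265/25)(87.50/2404.5).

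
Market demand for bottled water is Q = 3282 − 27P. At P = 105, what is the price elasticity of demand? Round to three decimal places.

-6.342

At P = 105, Q = 447.
dQ/dP = −27.
ε = (dQ/dP)(P/Q) = (-27)(105/447).
|ε| > 1, so demand is elastic at this price.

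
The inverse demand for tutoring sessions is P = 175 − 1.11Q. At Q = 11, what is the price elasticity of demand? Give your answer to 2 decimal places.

-13.33

At Q = 11, P = 175 − 1.11(11) = 162.79.
dP/dQ = −1.11, so dQ/dP = 1/(−1.11) = -0.901.
ε = (dQ/dP)(P/Q) = (-0.901)(162.79/11).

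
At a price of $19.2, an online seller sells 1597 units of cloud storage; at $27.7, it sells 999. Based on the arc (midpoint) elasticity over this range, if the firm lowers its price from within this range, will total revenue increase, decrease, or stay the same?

Arc ε = (-598/8.5)(23.45/1298.0) ≈ -1.271.
|ε| = 1.27 > 1, so demand is elastic. A price cut therefore raises total revenue.

increase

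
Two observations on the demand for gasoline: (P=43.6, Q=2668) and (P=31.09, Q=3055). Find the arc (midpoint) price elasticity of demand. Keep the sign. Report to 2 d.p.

-0.40

ΔQ = 3055 − 2668 = 387; ΔP = 31.09 − 43.6 = -12.51.
Midpoints: P̄ = 37.34, Q̄ = 2861.5.
ε = (ΔQ/ΔP)(P̄/Q̄) = (387/-12.51)(37.34/2861.5).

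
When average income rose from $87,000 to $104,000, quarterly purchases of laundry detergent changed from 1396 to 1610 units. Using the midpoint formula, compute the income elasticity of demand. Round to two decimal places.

0.80

ΔQ = 214, ΔI = 17000. Midpoints: Ī = 95,500, Q̄ = 1503.0.
ε_I = (ΔQ/ΔI)(Ī/Q̄) = (214/17000)(95500/1503.0).
ε_I > 0, so the good is normal.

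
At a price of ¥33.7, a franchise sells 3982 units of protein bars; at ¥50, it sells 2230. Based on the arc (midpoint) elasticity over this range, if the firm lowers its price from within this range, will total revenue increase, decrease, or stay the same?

Arc ε = (-1752/16.3)(41.85/3106.0) ≈ -1.448.
|ε| = 1.45 > 1, so demand is elastic. A price cut therefore raises total revenue.

increase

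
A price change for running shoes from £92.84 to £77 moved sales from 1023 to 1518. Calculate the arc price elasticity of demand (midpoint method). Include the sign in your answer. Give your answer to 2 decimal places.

ΔQ = 1518 − 1023 = 495; ΔP = 77 − 92.84 = -15.84.
Midpoints: P̄ = 84.92, Q̄ = 1270.5.
ε = (ΔQ/ΔP)(P̄/Q̄) = (495/-15.84)(84.92/1270.5).

-2.09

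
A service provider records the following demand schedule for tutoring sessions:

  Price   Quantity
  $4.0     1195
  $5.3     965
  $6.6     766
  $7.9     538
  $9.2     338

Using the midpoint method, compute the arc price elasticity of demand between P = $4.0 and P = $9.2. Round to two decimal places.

At P = 4.0, Q = 1195; at P = 9.2, Q = 338.
ΔQ = -857, ΔP = 5.2. Midpoints: P̄ = 6.60, Q̄ = 766.5.
ε = (ΔQ/ΔP)(P̄/Q̄) = (-857/5.2)(6.60/766.5).

-1.42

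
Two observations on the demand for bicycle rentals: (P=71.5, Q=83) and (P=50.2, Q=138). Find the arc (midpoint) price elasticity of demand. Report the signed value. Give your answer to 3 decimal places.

ΔQ = 138 − 83 = 55; ΔP = 50.2 − 71.5 = -21.3.
Midpoints: P̄ = 60.85, Q̄ = 110.5.
ε = (ΔQ/ΔP)(P̄/Q̄) = (55/-21.3)(60.85/110.5).

-1.422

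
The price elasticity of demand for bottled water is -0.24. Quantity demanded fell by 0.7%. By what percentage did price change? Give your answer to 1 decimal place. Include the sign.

2.9%

%ΔP ≈ %ΔQ / ε = (-0.7%)/(-0.24) = 2.92%.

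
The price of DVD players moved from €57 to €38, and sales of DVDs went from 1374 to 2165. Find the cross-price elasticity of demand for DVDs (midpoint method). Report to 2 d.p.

ΔQ_x = 2165 − 1374 = 791; ΔP_y = 38 − 57 = -19.
Midpoints: P̄_y = 47.50, Q̄_x = 1769.5.
ε_xy = (ΔQ_x/ΔP_y)(P̄_y/Q̄_x) = (791/-19)(47.50/1769.5).
ε_xy < 0, so the goods are complements.

-1.12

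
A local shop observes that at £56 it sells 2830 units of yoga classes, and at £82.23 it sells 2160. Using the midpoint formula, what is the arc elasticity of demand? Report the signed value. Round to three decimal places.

-0.708

ΔQ = 2160 − 2830 = -670; ΔP = 82.23 − 56 = 26.23.
Midpoints: P̄ = 69.12, Q̄ = 2495.0.
ε = (ΔQ/ΔP)(P̄/Q̄) = (-670/26.23)(69.12/2495.0).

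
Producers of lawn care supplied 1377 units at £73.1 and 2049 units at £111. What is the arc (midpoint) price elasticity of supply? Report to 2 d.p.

ΔQ = 2049 − 1377 = 672; ΔP = 111 − 73.1 = 37.9.
Midpoints: P̄ = 92.05, Q̄ = 1713.0.
ε_s = (ΔQ/ΔP)(P̄/Q̄) = (672/37.9)(92.05/1713.0).

0.95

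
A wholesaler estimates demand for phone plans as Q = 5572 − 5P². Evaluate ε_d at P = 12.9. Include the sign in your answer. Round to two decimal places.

At P = 12.9, Q = 4739.950.
dQ/dP = −10P = -129.
ε = (dQ/dP)(P/Q) = (-129)(12.9/4739.950).

-0.35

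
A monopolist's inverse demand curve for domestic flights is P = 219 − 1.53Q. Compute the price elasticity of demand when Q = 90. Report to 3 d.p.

-0.590

At Q = 90, P = 219 − 1.53(90) = 81.30.
dP/dQ = −1.53, so dQ/dP = 1/(−1.53) = -0.654.
ε = (dQ/dP)(P/Q) = (-0.654)(81.30/90).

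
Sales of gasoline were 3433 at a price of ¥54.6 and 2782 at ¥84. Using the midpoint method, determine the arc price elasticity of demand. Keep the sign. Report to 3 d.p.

-0.494

ΔQ = 2782 − 3433 = -651; ΔP = 84 − 54.6 = 29.4.
Midpoints: P̄ = 69.30, Q̄ = 3107.5.
ε = (ΔQ/ΔP)(P̄/Q̄) = (-651/29.4)(69.30/3107.5).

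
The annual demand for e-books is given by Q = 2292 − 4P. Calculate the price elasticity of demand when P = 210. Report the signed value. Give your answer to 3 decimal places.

At P = 210, Q = 1452.
dQ/dP = −4.
ε = (dQ/dP)(P/Q) = (-4)(210/1452).
|ε| < 1, so demand is inelastic at this price.

-0.579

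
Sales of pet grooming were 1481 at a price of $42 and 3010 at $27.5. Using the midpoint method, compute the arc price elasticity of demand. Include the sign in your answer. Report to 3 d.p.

ΔQ = 3010 − 1481 = 1529; ΔP = 27.5 − 42 = -14.5.
Midpoints: P̄ = 34.75, Q̄ = 2245.5.
ε = (ΔQ/ΔP)(P̄/Q̄) = (1529/-14.5)(34.75/2245.5).

-1.632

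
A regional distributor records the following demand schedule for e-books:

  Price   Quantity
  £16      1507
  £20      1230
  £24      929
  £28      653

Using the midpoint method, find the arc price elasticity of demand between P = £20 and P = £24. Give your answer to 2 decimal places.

-1.53

At P = 20, Q = 1230; at P = 24, Q = 929.
ΔQ = -301, ΔP = 4. Midpoints: P̄ = 22.00, Q̄ = 1079.5.
ε = (ΔQ/ΔP)(P̄/Q̄) = (-301/4)(22.00/1079.5).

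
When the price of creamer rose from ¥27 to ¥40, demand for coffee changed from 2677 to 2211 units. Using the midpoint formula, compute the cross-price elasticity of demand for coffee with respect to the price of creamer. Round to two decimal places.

ΔQ_x = 2211 − 2677 = -466; ΔP_y = 40 − 27 = 13.
Midpoints: P̄_y = 33.50, Q̄_x = 2444.0.
ε_xy = (ΔQ_x/ΔP_y)(P̄_y/Q̄_x) = (-466/13)(33.50/2444.0).
ε_xy < 0, so the goods are complements.

-0.49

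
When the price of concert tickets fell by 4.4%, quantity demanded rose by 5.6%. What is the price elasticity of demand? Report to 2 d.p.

ε = %ΔQ / %ΔP = (5.6)/(-4.4) = -1.273.

-1.27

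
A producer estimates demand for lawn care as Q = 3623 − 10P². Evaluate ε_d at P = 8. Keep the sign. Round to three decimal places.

-0.429

At P = 8, Q = 2983.
dQ/dP = −20P = -160.
ε = (dQ/dP)(P/Q) = (-160)(8/2983).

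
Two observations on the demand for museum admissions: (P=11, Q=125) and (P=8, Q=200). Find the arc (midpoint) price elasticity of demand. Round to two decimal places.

-1.46

ΔQ = 200 − 125 = 75; ΔP = 8 − 11 = -3.
Midpoints: P̄ = 9.50, Q̄ = 162.5.
ε = (ΔQ/ΔP)(P̄/Q̄) = (75/-3)(9.50/162.5).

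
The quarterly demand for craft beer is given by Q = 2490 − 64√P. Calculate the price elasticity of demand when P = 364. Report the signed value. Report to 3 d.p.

-0.481

At P = 364, Q = 1268.958.
dQ/dP = −64/(2√P) = -1.677.
ε = (dQ/dP)(P/Q) = (-1.677)(364/1268.958).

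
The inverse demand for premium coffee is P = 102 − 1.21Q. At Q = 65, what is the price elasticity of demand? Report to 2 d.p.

-0.30

At Q = 65, P = 102 − 1.21(65) = 23.35.
dP/dQ = −1.21, so dQ/dP = 1/(−1.21) = -0.826.
ε = (dQ/dP)(P/Q) = (-0.826)(23.35/65).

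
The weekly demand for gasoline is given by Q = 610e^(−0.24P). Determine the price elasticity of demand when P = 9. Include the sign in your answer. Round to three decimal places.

At P = 9, Q = 70.348.
dQ/dP = −0.24·610e^(−0.24P) = −0.24Q = -16.884.
ε = (dQ/dP)(P/Q) = (-16.884)(9/70.348).
|ε| > 1, so demand is elastic at this price.

-2.160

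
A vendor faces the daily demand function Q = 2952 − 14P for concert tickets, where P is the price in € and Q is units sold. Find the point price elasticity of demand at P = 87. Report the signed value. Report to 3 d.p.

-0.702

At P = 87, Q = 1734.
dQ/dP = −14.
ε = (dQ/dP)(P/Q) = (-14)(87/1734).
|ε| < 1, so demand is inelastic at this price.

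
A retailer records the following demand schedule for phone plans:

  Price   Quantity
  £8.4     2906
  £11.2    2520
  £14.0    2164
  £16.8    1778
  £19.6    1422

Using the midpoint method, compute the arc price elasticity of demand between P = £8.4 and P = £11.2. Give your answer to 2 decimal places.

-0.50

At P = 8.4, Q = 2906; at P = 11.2, Q = 2520.
ΔQ = -386, ΔP = 2.8. Midpoints: P̄ = 9.80, Q̄ = 2713.0.
ε = (ΔQ/ΔP)(P̄/Q̄) = (-386/2.8)(9.80/2713.0).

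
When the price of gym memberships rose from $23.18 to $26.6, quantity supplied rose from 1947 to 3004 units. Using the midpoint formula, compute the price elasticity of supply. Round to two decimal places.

3.11

ΔQ = 3004 − 1947 = 1057; ΔP = 26.6 − 23.18 = 3.42.
Midpoints: P̄ = 24.89, Q̄ = 2475.5.
ε_s = (ΔQ/ΔP)(P̄/Q̄) = (1057/3.42)(24.89/2475.5).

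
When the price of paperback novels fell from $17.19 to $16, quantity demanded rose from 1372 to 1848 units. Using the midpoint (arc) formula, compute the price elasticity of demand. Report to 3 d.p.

ΔQ = 1848 − 1372 = 476; ΔP = 16 − 17.19 = -1.19.
Midpoints: P̄ = 16.59, Q̄ = 1610.0.
ε = (ΔQ/ΔP)(P̄/Q̄) = (476/-1.19)(16.59/1610.0).

-4.123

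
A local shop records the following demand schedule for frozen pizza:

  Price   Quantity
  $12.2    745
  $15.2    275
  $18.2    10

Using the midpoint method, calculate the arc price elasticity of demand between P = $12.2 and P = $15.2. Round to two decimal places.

At P = 12.2, Q = 745; at P = 15.2, Q = 275.
ΔQ = -470, ΔP = 3.0. Midpoints: P̄ = 13.70, Q̄ = 510.0.
ε = (ΔQ/ΔP)(P̄/Q̄) = (-470/3.0)(13.70/510.0).

-4.21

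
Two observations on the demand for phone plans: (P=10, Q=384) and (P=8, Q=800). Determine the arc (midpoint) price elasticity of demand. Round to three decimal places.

ΔQ = 800 − 384 = 416; ΔP = 8 − 10 = -2.
Midpoints: P̄ = 9.00, Q̄ = 592.0.
ε = (ΔQ/ΔP)(P̄/Q̄) = (416/-2)(9.00/592.0).

-3.162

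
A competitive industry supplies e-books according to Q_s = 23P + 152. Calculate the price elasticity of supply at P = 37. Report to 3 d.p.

0.848

At P = 37, Q_s = 1003.
dQ_s/dP = 23.
ε_s = (dQ_s/dP)(P/Q_s) = (23)(37/1003).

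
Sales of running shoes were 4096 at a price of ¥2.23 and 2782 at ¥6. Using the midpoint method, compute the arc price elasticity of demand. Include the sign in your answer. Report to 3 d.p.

-0.417

ΔQ = 2782 − 4096 = -1314; ΔP = 6 − 2.23 = 3.77.
Midpoints: P̄ = 4.12, Q̄ = 3439.0.
ε = (ΔQ/ΔP)(P̄/Q̄) = (-1314/3.77)(4.12/3439.0).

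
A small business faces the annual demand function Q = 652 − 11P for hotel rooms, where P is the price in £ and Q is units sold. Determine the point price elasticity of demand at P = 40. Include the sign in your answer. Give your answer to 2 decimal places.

-2.08

At P = 40, Q = 212.
dQ/dP = −11.
ε = (dQ/dP)(P/Q) = (-11)(40/212).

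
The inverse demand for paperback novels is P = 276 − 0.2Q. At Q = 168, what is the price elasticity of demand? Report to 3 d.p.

-7.214

At Q = 168, P = 276 − 0.2(168) = 242.40.
dP/dQ = −0.2, so dQ/dP = 1/(−0.2) = -5.000.
ε = (dQ/dP)(P/Q) = (-5.000)(242.40/168).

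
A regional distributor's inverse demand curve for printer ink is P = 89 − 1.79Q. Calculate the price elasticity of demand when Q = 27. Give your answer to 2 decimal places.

-0.84

At Q = 27, P = 89 − 1.79(27) = 40.67.
dP/dQ = −1.79, so dQ/dP = 1/(−1.79) = -0.559.
ε = (dQ/dP)(P/Q) = (-0.559)(40.67/27).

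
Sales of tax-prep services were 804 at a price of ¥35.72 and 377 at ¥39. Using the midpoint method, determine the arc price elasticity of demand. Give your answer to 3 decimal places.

ΔQ = 377 − 804 = -427; ΔP = 39 − 35.72 = 3.28.
Midpoints: P̄ = 37.36, Q̄ = 590.5.
ε = (ΔQ/ΔP)(P̄/Q̄) = (-427/3.28)(37.36/590.5).

-8.236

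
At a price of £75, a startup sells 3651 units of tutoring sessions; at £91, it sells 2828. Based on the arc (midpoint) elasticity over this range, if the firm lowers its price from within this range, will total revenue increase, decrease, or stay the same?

increase

Arc ε = (-823/16)(83.00/3239.5) ≈ -1.318.
|ε| = 1.32 > 1, so demand is elastic. A price cut therefore raises total revenue.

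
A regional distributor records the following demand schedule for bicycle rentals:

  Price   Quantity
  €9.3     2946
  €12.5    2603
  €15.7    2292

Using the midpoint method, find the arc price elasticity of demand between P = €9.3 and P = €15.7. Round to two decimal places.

At P = 9.3, Q = 2946; at P = 15.7, Q = 2292.
ΔQ = -654, ΔP = 6.4. Midpoints: P̄ = 12.50, Q̄ = 2619.0.
ε = (ΔQ/ΔP)(P̄/Q̄) = (-654/6.4)(12.50/2619.0).

-0.49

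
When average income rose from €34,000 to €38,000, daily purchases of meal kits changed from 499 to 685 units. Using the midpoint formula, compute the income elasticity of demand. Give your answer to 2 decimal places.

ΔQ = 186, ΔI = 4000. Midpoints: Ī = 36,000, Q̄ = 592.0.
ε_I = (ΔQ/ΔI)(Ī/Q̄) = (186/4000)(36000/592.0).

2.83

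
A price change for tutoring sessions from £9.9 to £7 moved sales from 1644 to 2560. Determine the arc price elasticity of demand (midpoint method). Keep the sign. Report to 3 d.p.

-1.270

ΔQ = 2560 − 1644 = 916; ΔP = 7 − 9.9 = -2.9.
Midpoints: P̄ = 8.45, Q̄ = 2102.0.
ε = (ΔQ/ΔP)(P̄/Q̄) = (916/-2.9)(8.45/2102.0).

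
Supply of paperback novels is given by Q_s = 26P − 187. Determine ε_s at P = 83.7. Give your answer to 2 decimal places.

At P = 83.7, Q_s = 1989.20.
dQ_s/dP = 26.
ε_s = (dQ_s/dP)(P/Q_s) = (26)(83.7/1989.20).

1.09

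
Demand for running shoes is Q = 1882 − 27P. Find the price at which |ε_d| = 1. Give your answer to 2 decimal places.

For linear demand Q = a − bP, ε = −bP/(a − bP). |ε| = 1 when bP = a − bP, i.e. P = a/(2b).
P = 1882/(2·27) = 1882/54 = 34.8519.

34.85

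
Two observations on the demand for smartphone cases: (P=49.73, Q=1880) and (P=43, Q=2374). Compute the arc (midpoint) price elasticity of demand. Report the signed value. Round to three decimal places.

-1.600

ΔQ = 2374 − 1880 = 494; ΔP = 43 − 49.73 = -6.73.
Midpoints: P̄ = 46.36, Q̄ = 2127.0.
ε = (ΔQ/ΔP)(P̄/Q̄) = (494/-6.73)(46.36/2127.0).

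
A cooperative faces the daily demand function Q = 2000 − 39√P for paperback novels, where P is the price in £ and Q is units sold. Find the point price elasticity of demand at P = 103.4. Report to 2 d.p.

At P = 103.4, Q = 1603.425.
dQ/dP = −39/(2√P) = -1.918.
ε = (dQ/dP)(P/Q) = (-1.918)(103.4/1603.425).

-0.12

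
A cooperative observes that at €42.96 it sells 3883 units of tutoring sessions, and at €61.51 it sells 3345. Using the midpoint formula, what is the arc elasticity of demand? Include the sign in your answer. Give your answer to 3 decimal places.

ΔQ = 3345 − 3883 = -538; ΔP = 61.51 − 42.96 = 18.55.
Midpoints: P̄ = 52.23, Q̄ = 3614.0.
ε = (ΔQ/ΔP)(P̄/Q̄) = (-538/18.55)(52.23/3614.0).

-0.419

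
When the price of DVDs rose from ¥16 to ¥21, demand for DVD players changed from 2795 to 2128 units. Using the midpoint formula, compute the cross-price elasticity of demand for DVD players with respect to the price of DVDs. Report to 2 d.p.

ΔQ_x = 2128 − 2795 = -667; ΔP_y = 21 − 16 = 5.
Midpoints: P̄_y = 18.50, Q̄_x = 2461.5.
ε_xy = (ΔQ_x/ΔP_y)(P̄_y/Q̄_x) = (-667/5)(18.50/2461.5).

-1.00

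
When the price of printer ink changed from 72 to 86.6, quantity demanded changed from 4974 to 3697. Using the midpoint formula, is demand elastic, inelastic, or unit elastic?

Arc ε ≈ -1.600.
|ε| = 1.60 > 1.

elastic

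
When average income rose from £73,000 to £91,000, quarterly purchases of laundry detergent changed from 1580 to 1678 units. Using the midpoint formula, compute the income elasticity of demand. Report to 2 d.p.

ΔQ = 98, ΔI = 18000. Midpoints: Ī = 82,000, Q̄ = 1629.0.
ε_I = (ΔQ/ΔI)(Ī/Q̄) = (98/18000)(82000/1629.0).

0.27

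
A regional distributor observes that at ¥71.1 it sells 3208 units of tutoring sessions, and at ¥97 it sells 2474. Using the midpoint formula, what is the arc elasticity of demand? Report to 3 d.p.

-0.838

ΔQ = 2474 − 3208 = -734; ΔP = 97 − 71.1 = 25.9.
Midpoints: P̄ = 84.05, Q̄ = 2841.0.
ε = (ΔQ/ΔP)(P̄/Q̄) = (-734/25.9)(84.05/2841.0).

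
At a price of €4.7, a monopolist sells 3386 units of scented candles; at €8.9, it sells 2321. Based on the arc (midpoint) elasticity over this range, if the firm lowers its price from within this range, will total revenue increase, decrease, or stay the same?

Arc ε = (-1065/4.2)(6.80/2853.5) ≈ -0.604.
|ε| = 0.60 < 1, so demand is inelastic. A price cut therefore reduces total revenue.

decrease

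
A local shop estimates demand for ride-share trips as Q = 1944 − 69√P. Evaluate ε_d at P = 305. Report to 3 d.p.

At P = 305, Q = 738.967.
dQ/dP = −69/(2√P) = -1.975.
ε = (dQ/dP)(P/Q) = (-1.975)(305/738.967).

-0.815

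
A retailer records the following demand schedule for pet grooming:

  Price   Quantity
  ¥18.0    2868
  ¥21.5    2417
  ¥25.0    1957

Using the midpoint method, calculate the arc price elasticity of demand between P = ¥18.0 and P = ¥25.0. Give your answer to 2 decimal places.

-1.16

At P = 18.0, Q = 2868; at P = 25.0, Q = 1957.
ΔQ = -911, ΔP = 7.0. Midpoints: P̄ = 21.50, Q̄ = 2412.5.
ε = (ΔQ/ΔP)(P̄/Q̄) = (-911/7.0)(21.50/2412.5).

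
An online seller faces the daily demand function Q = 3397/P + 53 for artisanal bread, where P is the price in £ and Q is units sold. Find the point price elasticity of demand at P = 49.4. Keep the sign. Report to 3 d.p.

-0.565

At P = 49.4, Q = 121.765.
dQ/dP = −3397/P² = -1.392.
ε = (dQ/dP)(P/Q) = (-1.392)(49.4/121.765).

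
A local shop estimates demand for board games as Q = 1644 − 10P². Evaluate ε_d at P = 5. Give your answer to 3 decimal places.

-0.359

At P = 5, Q = 1394.
dQ/dP = −20P = -100.
ε = (dQ/dP)(P/Q) = (-100)(5/1394).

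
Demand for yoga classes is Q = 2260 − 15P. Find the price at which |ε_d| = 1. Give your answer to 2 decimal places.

For linear demand Q = a − bP, ε = −bP/(a − bP). |ε| = 1 when bP = a − bP, i.e. P = a/(2b).
P = 2260/(2·15) = 2260/30 = 75.3333.

75.33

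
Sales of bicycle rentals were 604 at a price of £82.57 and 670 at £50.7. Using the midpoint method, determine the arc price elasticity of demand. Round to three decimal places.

ΔQ = 670 − 604 = 66; ΔP = 50.7 − 82.57 = -31.87.
Midpoints: P̄ = 66.63, Q̄ = 637.0.
ε = (ΔQ/ΔP)(P̄/Q̄) = (66/-31.87)(66.63/637.0).

-0.217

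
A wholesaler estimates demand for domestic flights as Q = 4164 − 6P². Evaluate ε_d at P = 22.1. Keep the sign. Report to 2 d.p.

At P = 22.1, Q = 1233.540.
dQ/dP = −12P = -265.200.
ε = (dQ/dP)(P/Q) = (-265.200)(22.1/1233.540).
|ε| > 1, so demand is elastic at this price.

-4.75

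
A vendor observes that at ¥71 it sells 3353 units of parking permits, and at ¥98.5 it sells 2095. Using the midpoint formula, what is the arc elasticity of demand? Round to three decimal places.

ΔQ = 2095 − 3353 = -1258; ΔP = 98.5 − 71 = 27.5.
Midpoints: P̄ = 84.75, Q̄ = 2724.0.
ε = (ΔQ/ΔP)(P̄/Q̄) = (-1258/27.5)(84.75/2724.0).

-1.423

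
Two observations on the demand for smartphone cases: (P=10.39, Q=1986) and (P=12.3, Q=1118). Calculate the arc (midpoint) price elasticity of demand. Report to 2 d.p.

-3.32

ΔQ = 1118 − 1986 = -868; ΔP = 12.3 − 10.39 = 1.91.
Midpoints: P̄ = 11.35, Q̄ = 1552.0.
ε = (ΔQ/ΔP)(P̄/Q̄) = (-868/1.91)(11.35/1552.0).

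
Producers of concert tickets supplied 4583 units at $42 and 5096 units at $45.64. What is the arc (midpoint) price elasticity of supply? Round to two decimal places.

ΔQ = 5096 − 4583 = 513; ΔP = 45.64 − 42 = 3.64.
Midpoints: P̄ = 43.82, Q̄ = 4839.5.
ε_s = (ΔQ/ΔP)(P̄/Q̄) = (513/3.64)(43.82/4839.5).

1.28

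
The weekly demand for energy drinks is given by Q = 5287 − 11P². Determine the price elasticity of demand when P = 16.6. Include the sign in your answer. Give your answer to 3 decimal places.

At P = 16.6, Q = 2255.840.
dQ/dP = −22P = -365.200.
ε = (dQ/dP)(P/Q) = (-365.200)(16.6/2255.840).

-2.687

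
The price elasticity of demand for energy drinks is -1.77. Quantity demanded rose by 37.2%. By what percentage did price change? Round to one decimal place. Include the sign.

%ΔP ≈ %ΔQ / ε = (37.2%)/(-1.77) = -21.02%.

-21.0%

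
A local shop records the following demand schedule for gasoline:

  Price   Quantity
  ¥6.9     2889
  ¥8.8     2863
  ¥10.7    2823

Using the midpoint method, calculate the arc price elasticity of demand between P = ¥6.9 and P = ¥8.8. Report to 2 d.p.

-0.04

At P = 6.9, Q = 2889; at P = 8.8, Q = 2863.
ΔQ = -26, ΔP = 1.9. Midpoints: P̄ = 7.85, Q̄ = 2876.0.
ε = (ΔQ/ΔP)(P̄/Q̄) = (-26/1.9)(7.85/2876.0).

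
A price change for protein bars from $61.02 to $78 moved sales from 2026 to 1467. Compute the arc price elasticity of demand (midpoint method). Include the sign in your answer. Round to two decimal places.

-1.31

ΔQ = 1467 − 2026 = -559; ΔP = 78 − 61.02 = 16.98.
Midpoints: P̄ = 69.51, Q̄ = 1746.5.
ε = (ΔQ/ΔP)(P̄/Q̄) = (-559/16.98)(69.51/1746.5).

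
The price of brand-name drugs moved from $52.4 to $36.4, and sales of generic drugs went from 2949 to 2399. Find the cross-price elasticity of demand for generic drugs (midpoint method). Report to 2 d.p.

ΔQ_x = 2399 − 2949 = -550; ΔP_y = 36.4 − 52.4 = -16.
Midpoints: P̄_y = 44.40, Q̄_x = 2674.0.
ε_xy = (ΔQ_x/ΔP_y)(P̄_y/Q̄_x) = (-550/-16)(44.40/2674.0).

0.57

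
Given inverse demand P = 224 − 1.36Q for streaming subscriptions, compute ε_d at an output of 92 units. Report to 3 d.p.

-0.790

At Q = 92, P = 224 − 1.36(92) = 98.88.
dP/dQ = −1.36, so dQ/dP = 1/(−1.36) = -0.735.
ε = (dQ/dP)(P/Q) = (-0.735)(98.88/92).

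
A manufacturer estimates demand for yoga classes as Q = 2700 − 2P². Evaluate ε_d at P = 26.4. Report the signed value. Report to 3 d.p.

At P = 26.4, Q = 1306.080.
dQ/dP = −4P = -105.600.
ε = (dQ/dP)(P/Q) = (-105.600)(26.4/1306.080).
|ε| > 1, so demand is elastic at this price.

-2.135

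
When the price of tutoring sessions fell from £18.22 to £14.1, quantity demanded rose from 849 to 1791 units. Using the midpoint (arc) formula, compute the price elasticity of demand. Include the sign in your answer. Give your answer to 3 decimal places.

ΔQ = 1791 − 849 = 942; ΔP = 14.1 − 18.22 = -4.12.
Midpoints: P̄ = 16.16, Q̄ = 1320.0.
ε = (ΔQ/ΔP)(P̄/Q̄) = (942/-4.12)(16.16/1320.0).

-2.799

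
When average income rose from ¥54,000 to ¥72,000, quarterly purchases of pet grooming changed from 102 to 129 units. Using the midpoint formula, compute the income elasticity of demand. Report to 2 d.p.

0.82

ΔQ = 27, ΔI = 18000. Midpoints: Ī = 63,000, Q̄ = 115.5.
ε_I = (ΔQ/ΔI)(Ī/Q̄) = (27/18000)(63000/115.5).
ε_I > 0, so the good is normal.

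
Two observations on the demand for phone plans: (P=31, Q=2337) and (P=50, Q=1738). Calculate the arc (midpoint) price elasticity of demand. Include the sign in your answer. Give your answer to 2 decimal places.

ΔQ = 1738 − 2337 = -599; ΔP = 50 − 31 = 19.
Midpoints: P̄ = 40.50, Q̄ = 2037.5.
ε = (ΔQ/ΔP)(P̄/Q̄) = (-599/19)(40.50/2037.5).

-0.63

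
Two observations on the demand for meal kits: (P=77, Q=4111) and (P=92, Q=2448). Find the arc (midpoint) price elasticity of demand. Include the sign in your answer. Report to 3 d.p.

ΔQ = 2448 − 4111 = -1663; ΔP = 92 − 77 = 15.
Midpoints: P̄ = 84.50, Q̄ = 3279.5.
ε = (ΔQ/ΔP)(P̄/Q̄) = (-1663/15)(84.50/3279.5).

-2.857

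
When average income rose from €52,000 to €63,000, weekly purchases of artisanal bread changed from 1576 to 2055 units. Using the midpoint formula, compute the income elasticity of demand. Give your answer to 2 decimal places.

ΔQ = 479, ΔI = 11000. Midpoints: Ī = 57,500, Q̄ = 1815.5.
ε_I = (ΔQ/ΔI)(Ī/Q̄) = (479/11000)(57500/1815.5).
ε_I > 0, so the good is normal.

1.38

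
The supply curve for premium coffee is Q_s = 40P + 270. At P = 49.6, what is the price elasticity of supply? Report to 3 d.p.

At P = 49.6, Q_s = 2254.
dQ_s/dP = 40.
ε_s = (dQ_s/dP)(P/Q_s) = (40)(49.6/2254).

0.880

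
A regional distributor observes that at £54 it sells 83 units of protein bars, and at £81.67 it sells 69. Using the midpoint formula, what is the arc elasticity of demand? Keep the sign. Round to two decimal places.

ΔQ = 69 − 83 = -14; ΔP = 81.67 − 54 = 27.67.
Midpoints: P̄ = 67.84, Q̄ = 76.0.
ε = (ΔQ/ΔP)(P̄/Q̄) = (-14/27.67)(67.84/76.0).

-0.45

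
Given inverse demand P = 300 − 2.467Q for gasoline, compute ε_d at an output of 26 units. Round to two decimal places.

At Q = 26, P = 300 − 2.467(26) = 235.86.
dP/dQ = −2.467, so dQ/dP = 1/(−2.467) = -0.405.
ε = (dQ/dP)(P/Q) = (-0.405)(235.86/26).

-3.68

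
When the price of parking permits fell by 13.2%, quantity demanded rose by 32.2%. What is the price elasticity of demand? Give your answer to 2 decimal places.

ε = %ΔQ / %ΔP = (32.2)/(-13.2) = -2.439.

-2.44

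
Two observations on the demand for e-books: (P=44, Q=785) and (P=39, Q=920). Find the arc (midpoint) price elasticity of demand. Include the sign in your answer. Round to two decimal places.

ΔQ = 920 − 785 = 135; ΔP = 39 − 44 = -5.
Midpoints: P̄ = 41.50, Q̄ = 852.5.
ε = (ΔQ/ΔP)(P̄/Q̄) = (135/-5)(41.50/852.5).

-1.31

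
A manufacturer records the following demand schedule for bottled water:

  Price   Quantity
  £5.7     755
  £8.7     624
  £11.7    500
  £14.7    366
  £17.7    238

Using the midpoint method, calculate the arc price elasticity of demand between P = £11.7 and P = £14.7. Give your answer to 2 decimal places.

At P = 11.7, Q = 500; at P = 14.7, Q = 366.
ΔQ = -134, ΔP = 3.0. Midpoints: P̄ = 13.20, Q̄ = 433.0.
ε = (ΔQ/ΔP)(P̄/Q̄) = (-134/3.0)(13.20/433.0).

-1.36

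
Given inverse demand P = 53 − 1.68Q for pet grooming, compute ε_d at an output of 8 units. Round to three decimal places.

At Q = 8, P = 53 − 1.68(8) = 39.56.
dP/dQ = −1.68, so dQ/dP = 1/(−1.68) = -0.595.
ε = (dQ/dP)(P/Q) = (-0.595)(39.56/8).

-2.943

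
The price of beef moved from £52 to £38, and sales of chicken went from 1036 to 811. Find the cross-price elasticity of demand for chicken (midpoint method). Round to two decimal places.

0.78

ΔQ_x = 811 − 1036 = -225; ΔP_y = 38 − 52 = -14.
Midpoints: P̄_y = 45.00, Q̄_x = 923.5.
ε_xy = (ΔQ_x/ΔP_y)(P̄_y/Q̄_x) = (-225/-14)(45.00/923.5).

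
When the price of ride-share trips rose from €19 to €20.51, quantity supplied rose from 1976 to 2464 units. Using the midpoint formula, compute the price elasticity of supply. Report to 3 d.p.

2.876

ΔQ = 2464 − 1976 = 488; ΔP = 20.51 − 19 = 1.51.
Midpoints: P̄ = 19.76, Q̄ = 2220.0.
ε_s = (ΔQ/ΔP)(P̄/Q̄) = (488/1.51)(19.76/2220.0).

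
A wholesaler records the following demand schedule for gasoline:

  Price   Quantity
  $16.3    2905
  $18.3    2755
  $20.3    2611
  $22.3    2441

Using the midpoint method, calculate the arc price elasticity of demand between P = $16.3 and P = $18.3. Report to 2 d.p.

At P = 16.3, Q = 2905; at P = 18.3, Q = 2755.
ΔQ = -150, ΔP = 2.0. Midpoints: P̄ = 17.30, Q̄ = 2830.0.
ε = (ΔQ/ΔP)(P̄/Q̄) = (-150/2.0)(17.30/2830.0).

-0.46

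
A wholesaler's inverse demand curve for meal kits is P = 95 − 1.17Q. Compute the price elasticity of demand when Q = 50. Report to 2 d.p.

-0.62

At Q = 50, P = 95 − 1.17(50) = 36.50.
dP/dQ = −1.17, so dQ/dP = 1/(−1.17) = -0.855.
ε = (dQ/dP)(P/Q) = (-0.855)(36.50/50).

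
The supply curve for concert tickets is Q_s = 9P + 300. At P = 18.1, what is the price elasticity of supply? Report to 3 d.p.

0.352

At P = 18.1, Q_s = 462.90.
dQ_s/dP = 9.
ε_s = (dQ_s/dP)(P/Q_s) = (9)(18.1/462.90).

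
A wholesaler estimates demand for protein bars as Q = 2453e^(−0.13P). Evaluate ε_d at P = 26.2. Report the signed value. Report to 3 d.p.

-3.406

At P = 26.2, Q = 81.375.
dQ/dP = −0.13·2453e^(−0.13P) = −0.13Q = -10.579.
ε = (dQ/dP)(P/Q) = (-10.579)(26.2/81.375).
|ε| > 1, so demand is elastic at this price.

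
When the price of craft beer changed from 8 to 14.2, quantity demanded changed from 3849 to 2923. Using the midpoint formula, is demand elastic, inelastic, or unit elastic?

inelastic

Arc ε ≈ -0.490.
|ε| = 0.49 < 1.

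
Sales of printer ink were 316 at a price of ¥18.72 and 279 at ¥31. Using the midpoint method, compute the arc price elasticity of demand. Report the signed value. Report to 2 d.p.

ΔQ = 279 − 316 = -37; ΔP = 31 − 18.72 = 12.28.
Midpoints: P̄ = 24.86, Q̄ = 297.5.
ε = (ΔQ/ΔP)(P̄/Q̄) = (-37/12.28)(24.86/297.5).

-0.25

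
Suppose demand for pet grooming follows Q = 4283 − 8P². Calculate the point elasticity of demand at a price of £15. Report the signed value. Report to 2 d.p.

At P = 15, Q = 2483.
dQ/dP = −16P = -240.
ε = (dQ/dP)(P/Q) = (-240)(15/2483).

-1.45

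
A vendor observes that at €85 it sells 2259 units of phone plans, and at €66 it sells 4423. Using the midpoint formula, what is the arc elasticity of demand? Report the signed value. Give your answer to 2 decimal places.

-2.57

ΔQ = 4423 − 2259 = 2164; ΔP = 66 − 85 = -19.
Midpoints: P̄ = 75.50, Q̄ = 3341.0.
ε = (ΔQ/ΔP)(P̄/Q̄) = (2164/-19)(75.50/3341.0).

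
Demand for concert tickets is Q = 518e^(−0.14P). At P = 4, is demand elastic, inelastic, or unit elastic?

Q = 295.886, dQ/dP = -41.424.
ε = (dQ/dP)(P/Q) ≈ -0.560.
|ε| = 0.56 < 1.

inelastic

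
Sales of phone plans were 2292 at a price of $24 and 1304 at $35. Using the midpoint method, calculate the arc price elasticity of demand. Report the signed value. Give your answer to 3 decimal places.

-1.474

ΔQ = 1304 − 2292 = -988; ΔP = 35 − 24 = 11.
Midpoints: P̄ = 29.50, Q̄ = 1798.0.
ε = (ΔQ/ΔP)(P̄/Q̄) = (-988/11)(29.50/1798.0).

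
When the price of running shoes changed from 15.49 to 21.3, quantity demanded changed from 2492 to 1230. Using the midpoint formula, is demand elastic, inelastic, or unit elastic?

Arc ε ≈ -2.147.
|ε| = 2.15 > 1.

elastic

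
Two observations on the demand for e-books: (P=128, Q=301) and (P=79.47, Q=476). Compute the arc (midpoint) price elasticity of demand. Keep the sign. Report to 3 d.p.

-0.963

ΔQ = 476 − 301 = 175; ΔP = 79.47 − 128 = -48.53.
Midpoints: P̄ = 103.73, Q̄ = 388.5.
ε = (ΔQ/ΔP)(P̄/Q̄) = (175/-48.53)(103.73/388.5).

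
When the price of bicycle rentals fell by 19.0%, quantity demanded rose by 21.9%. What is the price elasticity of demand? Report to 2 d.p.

ε = %ΔQ / %ΔP = (21.9)/(-19.0) = -1.153.

-1.15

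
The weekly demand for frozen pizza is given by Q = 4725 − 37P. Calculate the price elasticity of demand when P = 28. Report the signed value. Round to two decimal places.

-0.28

At P = 28, Q = 3689.
dQ/dP = −37.
ε = (dQ/dP)(P/Q) = (-37)(28/3689).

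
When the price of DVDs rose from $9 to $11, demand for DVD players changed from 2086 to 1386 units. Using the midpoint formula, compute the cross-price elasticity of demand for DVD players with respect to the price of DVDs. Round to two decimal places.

-2.02

ΔQ_x = 1386 − 2086 = -700; ΔP_y = 11 − 9 = 2.
Midpoints: P̄_y = 10.00, Q̄_x = 1736.0.
ε_xy = (ΔQ_x/ΔP_y)(P̄_y/Q̄_x) = (-700/2)(10.00/1736.0).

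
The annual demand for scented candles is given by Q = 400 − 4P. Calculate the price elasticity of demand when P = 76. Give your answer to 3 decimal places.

-3.167

At P = 76, Q = 96.
dQ/dP = −4.
ε = (dQ/dP)(P/Q) = (-4)(76/96).
|ε| > 1, so demand is elastic at this price.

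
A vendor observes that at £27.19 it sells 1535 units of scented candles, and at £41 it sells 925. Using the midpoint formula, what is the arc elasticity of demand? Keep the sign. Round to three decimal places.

ΔQ = 925 − 1535 = -610; ΔP = 41 − 27.19 = 13.81.
Midpoints: P̄ = 34.09, Q̄ = 1230.0.
ε = (ΔQ/ΔP)(P̄/Q̄) = (-610/13.81)(34.09/1230.0).

-1.224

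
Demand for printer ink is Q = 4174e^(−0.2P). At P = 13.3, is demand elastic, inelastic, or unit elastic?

Q = 291.964, dQ/dP = -58.393.
ε = (dQ/dP)(P/Q) ≈ -2.660.
|ε| = 2.66 > 1.

elastic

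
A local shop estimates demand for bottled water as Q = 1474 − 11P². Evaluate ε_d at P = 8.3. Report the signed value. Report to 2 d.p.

-2.12

At P = 8.3, Q = 716.210.
dQ/dP = −22P = -182.600.
ε = (dQ/dP)(P/Q) = (-182.600)(8.3/716.210).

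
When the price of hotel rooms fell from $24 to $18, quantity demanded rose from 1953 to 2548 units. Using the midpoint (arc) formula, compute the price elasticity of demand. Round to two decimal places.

-0.93

ΔQ = 2548 − 1953 = 595; ΔP = 18 − 24 = -6.
Midpoints: P̄ = 21.00, Q̄ = 2250.5.
ε = (ΔQ/ΔP)(P̄/Q̄) = (595/-6)(21.00/2250.5).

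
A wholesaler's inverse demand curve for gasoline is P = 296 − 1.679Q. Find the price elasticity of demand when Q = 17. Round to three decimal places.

At Q = 17, P = 296 − 1.679(17) = 267.46.
dP/dQ = −1.679, so dQ/dP = 1/(−1.679) = -0.596.
ε = (dQ/dP)(P/Q) = (-0.596)(267.46/17).

-9.370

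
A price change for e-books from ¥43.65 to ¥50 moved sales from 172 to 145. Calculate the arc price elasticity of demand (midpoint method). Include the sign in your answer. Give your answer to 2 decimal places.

-1.26

ΔQ = 145 − 172 = -27; ΔP = 50 − 43.65 = 6.35.
Midpoints: P̄ = 46.83, Q̄ = 158.5.
ε = (ΔQ/ΔP)(P̄/Q̄) = (-27/6.35)(46.83/158.5).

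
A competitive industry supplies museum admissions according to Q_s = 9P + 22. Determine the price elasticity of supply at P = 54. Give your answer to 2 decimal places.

At P = 54, Q_s = 508.
dQ_s/dP = 9.
ε_s = (dQ_s/dP)(P/Q_s) = (9)(54/508).

0.96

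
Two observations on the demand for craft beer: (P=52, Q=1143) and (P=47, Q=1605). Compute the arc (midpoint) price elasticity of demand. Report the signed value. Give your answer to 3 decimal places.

ΔQ = 1605 − 1143 = 462; ΔP = 47 − 52 = -5.
Midpoints: P̄ = 49.50, Q̄ = 1374.0.
ε = (ΔQ/ΔP)(P̄/Q̄) = (462/-5)(49.50/1374.0).

-3.329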